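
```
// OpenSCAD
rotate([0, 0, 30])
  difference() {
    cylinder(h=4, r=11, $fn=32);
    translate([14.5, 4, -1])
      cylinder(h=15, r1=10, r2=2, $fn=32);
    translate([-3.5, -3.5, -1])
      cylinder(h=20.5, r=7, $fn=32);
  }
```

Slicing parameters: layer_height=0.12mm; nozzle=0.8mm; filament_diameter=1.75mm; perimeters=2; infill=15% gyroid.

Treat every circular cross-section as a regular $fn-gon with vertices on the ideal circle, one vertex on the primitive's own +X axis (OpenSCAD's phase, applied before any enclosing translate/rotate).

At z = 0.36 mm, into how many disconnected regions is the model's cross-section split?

1

At z = 0.36 mm: the cylinder: section is a regular 32-gon, circumradius r=11; the cone at (14.5, 4) (r1=10→r2=2) has section circumradius 9.275 here — a regular 32-gon; the r=7 cylinder at (-3.5, -3.5) contributes a regular 32-gon of circumradius 7; Subtracting the remaining from the first: starting from the r=11 cylinder, the cone at (14.5, 4) partially overlaps it — only the 47.58 mm² overlap (of its 268.50 mm²) is removed, clipping the outline; the r=7 cylinder at (-3.5, -3.5) partially overlaps it — only the 145.93 mm² overlap (of its 152.95 mm²) is removed, clipping the outline — 1 connected region; (whole slice rotated 30° about Z — lengths, areas and connectivity unchanged). The result has 1 disconnected region.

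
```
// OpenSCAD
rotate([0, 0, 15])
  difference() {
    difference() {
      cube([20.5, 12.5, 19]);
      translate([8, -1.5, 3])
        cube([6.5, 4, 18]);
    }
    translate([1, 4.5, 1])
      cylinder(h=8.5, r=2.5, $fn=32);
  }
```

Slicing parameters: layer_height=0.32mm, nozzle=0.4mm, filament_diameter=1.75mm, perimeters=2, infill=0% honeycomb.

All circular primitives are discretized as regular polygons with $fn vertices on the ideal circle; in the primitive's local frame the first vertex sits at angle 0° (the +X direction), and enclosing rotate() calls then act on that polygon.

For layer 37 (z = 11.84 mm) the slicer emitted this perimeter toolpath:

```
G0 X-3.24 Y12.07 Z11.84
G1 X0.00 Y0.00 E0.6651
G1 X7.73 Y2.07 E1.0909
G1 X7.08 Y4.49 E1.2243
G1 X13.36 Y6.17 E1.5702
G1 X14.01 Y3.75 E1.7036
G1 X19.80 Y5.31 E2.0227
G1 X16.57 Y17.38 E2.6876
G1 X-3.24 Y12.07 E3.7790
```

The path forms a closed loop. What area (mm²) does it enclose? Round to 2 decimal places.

240.00 mm²

Apply the shoelace formula to the sequence of (X, Y) vertices; enclosed area = 240.00 mm².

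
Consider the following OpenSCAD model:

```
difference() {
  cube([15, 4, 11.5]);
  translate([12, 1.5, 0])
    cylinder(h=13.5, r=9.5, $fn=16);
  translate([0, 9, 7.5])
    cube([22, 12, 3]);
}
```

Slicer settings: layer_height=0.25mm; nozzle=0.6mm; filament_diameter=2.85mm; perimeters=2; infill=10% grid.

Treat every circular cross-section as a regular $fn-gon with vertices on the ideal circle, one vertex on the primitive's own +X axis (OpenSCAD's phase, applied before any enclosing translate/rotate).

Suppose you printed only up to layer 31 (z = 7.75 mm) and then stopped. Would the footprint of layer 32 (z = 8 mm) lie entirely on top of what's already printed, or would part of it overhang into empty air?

entirely on top

Compare the two slices. At z = 7.75: the cube (footprint 15×4) is included at this height (area 60.00 mm²); the r=9.5 cylinder at (12, 1.5) gives a regular 16-gon of circumradius 9.5 (constant along its height) (area = (16/2)·9.500²·sin(360°/16) = 276.30 mm²); the cube at (0, 9) (footprint 22×12) is included at this height (area 264.00 mm²); After the difference (first − rest): starting from the 15×4 cube (60.00 mm²), the r=9.5 cylinder at (12, 1.5) partially overlaps it — only the 49.15 mm² overlap (of its 276.30 mm²) is removed, clipping the outline; the 22×12 cube at (0, 9) misses the remaining region (no effect) — area = 10.85 mm². At z = 8: the cube (footprint 15×4) is included at this height (area 60.00 mm²); the r=9.5 cylinder at (12, 1.5) gives a regular 16-gon of circumradius 9.5 (constant along its height) (area = (16/2)·9.500²·sin(360°/16) = 276.30 mm²); the cube at (0, 9) is present — its section is the full 22×12 rectangle (area 264.00 mm²); Subtracting the remaining from the first: starting from the 15×4 cube (60.00 mm²), the r=9.5 cylinder at (12, 1.5) partially overlaps it — only the 49.15 mm² overlap (of its 276.30 mm²) is removed, clipping the outline; the 22×12 cube at (0, 9) misses the remaining region (no effect) — area = 10.85 mm². Checking containment: the cross-section at z = 8 is a subset of the cross-section at z = 7.75.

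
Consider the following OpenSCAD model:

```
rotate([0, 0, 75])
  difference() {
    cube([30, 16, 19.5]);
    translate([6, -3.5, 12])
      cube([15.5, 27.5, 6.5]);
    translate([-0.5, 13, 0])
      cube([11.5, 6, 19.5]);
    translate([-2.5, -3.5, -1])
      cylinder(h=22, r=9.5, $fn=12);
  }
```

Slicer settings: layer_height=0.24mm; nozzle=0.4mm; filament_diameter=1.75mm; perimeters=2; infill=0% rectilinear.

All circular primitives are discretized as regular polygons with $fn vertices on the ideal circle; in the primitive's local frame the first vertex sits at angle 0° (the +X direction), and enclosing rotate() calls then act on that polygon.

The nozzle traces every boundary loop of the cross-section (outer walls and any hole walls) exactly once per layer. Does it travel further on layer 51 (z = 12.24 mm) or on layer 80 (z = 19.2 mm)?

layer 80 (z = 19.2 mm)

Layer 51 (z = 12.24): the 30×16 cube contributes its full rectangle (perimeter 92.00 mm); the cube at (6, -3.5) is present — its section is the full 15.5×27.5 rectangle (perimeter 86.00 mm); the 11.5×6 cube at (-0.5, 13) contributes its full rectangle (perimeter 35.00 mm); the r=9.5 cylinder at (-2.5, -3.5) contributes a regular 12-gon of circumradius 9.5 (perimeter = 2·12·9.500·sin(180°/12) = 59.01 mm); Taking the first minus the rest: starting from the 30×16 cube, the 15.5×27.5 cube at (6, -3.5) partially overlaps it — only the 248.00 mm² overlap (of its 426.25 mm²) is removed, clipping the outline; the 11.5×6 cube at (-0.5, 13) partially overlaps it — only the 18.00 mm² overlap (of its 69.00 mm²) is removed, clipping the outline; the r=9.5 cylinder at (-2.5, -3.5) partially overlaps it — only the 21.91 mm² overlap (of its 270.75 mm²) is removed, clipping the outline — boundary = 83.74 mm; (whole slice rotated 75° about Z — lengths, areas and connectivity unchanged). So its perimeter = 83.74 mm. Layer 80 (z = 19.2): the cube (footprint 30×16) is included at this height (perimeter 92.00 mm); the cube at (6, -3.5) is absent (z outside [12, 18.5]); the 11.5×6 cube at (-0.5, 13) contributes its full rectangle (perimeter 35.00 mm); the r=9.5 cylinder at (-2.5, -3.5) contributes a regular 12-gon of circumradius 9.5 (perimeter = 2·12·9.500·sin(180°/12) = 59.01 mm); After the difference (first − rest): starting from the 30×16 cube, the 11.5×6 cube at (-0.5, 13) partially overlaps it — only the 33.00 mm² overlap (of its 69.00 mm²) is removed, clipping the outline; the r=9.5 cylinder at (-2.5, -3.5) partially overlaps it — only the 21.92 mm² overlap (of its 270.75 mm²) is removed, clipping the outline — boundary = 89.15 mm; (whole slice rotated 75° about Z — lengths, areas and connectivity unchanged). So its perimeter = 89.15 mm. Layer 80 is larger (89.15 vs 83.74 mm).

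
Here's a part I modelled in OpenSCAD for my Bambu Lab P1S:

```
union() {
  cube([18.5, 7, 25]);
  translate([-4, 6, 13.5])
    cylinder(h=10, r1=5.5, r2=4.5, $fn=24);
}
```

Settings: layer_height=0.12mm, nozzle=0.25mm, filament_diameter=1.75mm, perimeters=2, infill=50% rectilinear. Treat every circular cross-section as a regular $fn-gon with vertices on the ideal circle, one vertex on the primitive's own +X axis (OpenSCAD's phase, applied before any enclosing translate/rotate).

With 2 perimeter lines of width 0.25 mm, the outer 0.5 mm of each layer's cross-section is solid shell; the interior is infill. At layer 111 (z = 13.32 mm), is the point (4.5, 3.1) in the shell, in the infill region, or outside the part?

At z = 13.32 mm: the cube is present — its section is the full 18.5×7 rectangle; the cone at (-4, 6) is not intersected at this z (z outside [13.5, 23.5]); Merging all regions: only the 18.5×7 cube is present, so the union is just that shape — 1 connected region. Overall, the cross-section is a single solid region. The nearest boundary edge runs (0.00, 0.00)→(18.50, 0.00); distance from the point to it = 3.10 mm. The point is inside the cross-section and 3.10 mm from the nearest boundary — more than the 0.5 mm shell width (2 × 0.25), so it's in the infill interior.

infill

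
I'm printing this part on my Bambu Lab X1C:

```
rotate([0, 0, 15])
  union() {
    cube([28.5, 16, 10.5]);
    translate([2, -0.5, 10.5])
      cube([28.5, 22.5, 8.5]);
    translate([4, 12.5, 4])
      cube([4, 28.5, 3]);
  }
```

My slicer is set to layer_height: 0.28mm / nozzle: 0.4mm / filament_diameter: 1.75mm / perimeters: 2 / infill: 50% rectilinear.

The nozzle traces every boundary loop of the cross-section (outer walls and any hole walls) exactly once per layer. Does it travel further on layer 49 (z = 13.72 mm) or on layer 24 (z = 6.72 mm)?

layer 24 (z = 6.72 mm)

Layer 49 (z = 13.72): the cube is absent (z outside [0, 10.5]); the cube at (2, -0.5) is present — its section is the full 28.5×22.5 rectangle (perimeter 102.00 mm); the cube at (4, 12.5) does not reach this height (z outside [4, 7]); Taking the union: only the 28.5×22.5 cube at (2, -0.5) is present, so the union is just that shape — boundary = 102.00 mm; (rotated 15° about Z; rotation is an isometry so areas/perimeters/island counts are preserved). So its perimeter = 102.00 mm. Layer 24 (z = 6.72): the 28.5×16 cube contributes its full rectangle (perimeter 89.00 mm); the cube at (2, -0.5) does not reach this height (z outside [10.5, 19]); the 4×28.5 cube at (4, 12.5) contributes its full rectangle (perimeter 65.00 mm); Merging all regions: the regions partially overlap (shared area 14.00 mm²), so the edge portions inside another operand are dropped and the merged outline is re-measured after clipping — boundary = 139.00 mm; (rotated 15° about Z; rotation is an isometry so areas/perimeters/island counts are preserved). So its perimeter = 139.00 mm. Layer 24 is larger (139.00 vs 102.00 mm).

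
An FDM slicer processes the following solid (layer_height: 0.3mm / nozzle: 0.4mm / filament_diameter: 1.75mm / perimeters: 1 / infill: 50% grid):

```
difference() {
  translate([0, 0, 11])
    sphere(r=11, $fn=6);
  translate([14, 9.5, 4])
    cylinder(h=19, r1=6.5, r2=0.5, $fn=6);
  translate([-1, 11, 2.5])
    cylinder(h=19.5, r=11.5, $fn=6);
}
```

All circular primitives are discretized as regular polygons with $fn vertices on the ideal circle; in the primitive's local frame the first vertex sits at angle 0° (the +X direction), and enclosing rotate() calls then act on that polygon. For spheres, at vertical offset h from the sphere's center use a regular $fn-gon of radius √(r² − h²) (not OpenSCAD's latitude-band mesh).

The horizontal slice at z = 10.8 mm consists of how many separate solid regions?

1

At z = 10.8 mm: the sphere: section is a regular 6-gon, circumradius = √(r²−h²) = √(11²−0.2²) = 10.998; the cone at (14, 9.5): at t=0.358 of its height the radius interpolates to r₁+(r₂−r₁)t = 4.353, giving a regular 6-gon of that circumradius; the r=11.5 cylinder at (-1, 11) contributes a regular 6-gon of circumradius 11.5; After the difference (first − rest): starting from the r=11 sphere, the cone at (14, 9.5) misses the remaining region (no effect); the r=11.5 cylinder at (-1, 11) partially overlaps it — only the 115.30 mm² overlap (of its 343.60 mm²) is removed, clipping the outline — 1 connected region. The result has 1 disconnected region.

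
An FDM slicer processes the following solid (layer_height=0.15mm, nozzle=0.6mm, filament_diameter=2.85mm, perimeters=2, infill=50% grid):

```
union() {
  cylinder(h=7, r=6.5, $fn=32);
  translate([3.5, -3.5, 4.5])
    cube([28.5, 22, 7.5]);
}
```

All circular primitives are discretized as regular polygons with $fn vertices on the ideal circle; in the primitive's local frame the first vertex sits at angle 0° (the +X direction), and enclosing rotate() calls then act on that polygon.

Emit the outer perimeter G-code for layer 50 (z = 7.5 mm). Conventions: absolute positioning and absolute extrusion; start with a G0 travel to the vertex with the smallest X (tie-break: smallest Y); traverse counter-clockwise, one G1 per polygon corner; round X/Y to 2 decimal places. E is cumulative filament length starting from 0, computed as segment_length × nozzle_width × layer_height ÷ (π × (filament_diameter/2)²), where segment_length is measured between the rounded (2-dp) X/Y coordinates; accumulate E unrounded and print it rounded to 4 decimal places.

At z = 7.5 mm: the cylinder is absent (z outside [0, 7]); the cube at (3.5, -3.5) (footprint 28.5×22) is included at this height; Combining (union): only the 28.5×22 cube at (3.5, -3.5) is present, so the union is just that shape — 1 connected region. The outline is a single polygon with 4 vertices. Extrusion per mm of travel: 0.6 × 0.15 / (π × 1.425²) = 0.014108. Accumulating E over each segment gives final E = 1.4249.

G0 X3.50 Y-3.50 Z7.50
G1 X32.00 Y-3.50 E0.4021
G1 X32.00 Y18.50 E0.7124
G1 X3.50 Y18.50 E1.1145
G1 X3.50 Y-3.50 E1.4249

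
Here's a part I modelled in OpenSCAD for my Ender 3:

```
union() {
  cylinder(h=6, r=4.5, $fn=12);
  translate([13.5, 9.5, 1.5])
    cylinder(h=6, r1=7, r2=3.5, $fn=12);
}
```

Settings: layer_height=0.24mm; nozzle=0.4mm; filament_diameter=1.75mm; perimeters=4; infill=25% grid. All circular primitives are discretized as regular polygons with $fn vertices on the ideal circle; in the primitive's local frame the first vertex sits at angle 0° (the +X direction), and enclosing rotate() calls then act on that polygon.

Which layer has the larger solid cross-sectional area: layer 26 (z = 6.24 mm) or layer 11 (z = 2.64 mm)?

Layer 26 (z = 6.24): the cylinder is not intersected at this z (z outside [0, 6]); the cone at (13.5, 9.5): at t=0.790 of its height the radius interpolates to r₁+(r₂−r₁)t = 4.235, giving a regular 12-gon of that circumradius (area = (12/2)·4.235²·sin(360°/12) = 53.81 mm²); Taking the union: only the cone at (13.5, 9.5) is present, so the union is just that shape — area = 53.81 mm². So its area = 53.81 mm². Layer 11 (z = 2.64): the r=4.5 cylinder contributes a regular 12-gon of circumradius 4.5 (area = (12/2)·4.500²·sin(360°/12) = 60.75 mm²); the cone at (13.5, 9.5): at t=0.190 of its height the radius interpolates to r₁+(r₂−r₁)t = 6.335, giving a regular 12-gon of that circumradius (area = (12/2)·6.335²·sin(360°/12) = 120.40 mm²); Combining (union): the 2 present regions are separate (no shared area or edge), so areas and boundary lengths simply add and each stays a separate island — area = 181.15 mm². So its area = 181.15 mm². Layer 11 is larger (181.15 vs 53.81 mm²).

layer 11 (z = 2.64 mm)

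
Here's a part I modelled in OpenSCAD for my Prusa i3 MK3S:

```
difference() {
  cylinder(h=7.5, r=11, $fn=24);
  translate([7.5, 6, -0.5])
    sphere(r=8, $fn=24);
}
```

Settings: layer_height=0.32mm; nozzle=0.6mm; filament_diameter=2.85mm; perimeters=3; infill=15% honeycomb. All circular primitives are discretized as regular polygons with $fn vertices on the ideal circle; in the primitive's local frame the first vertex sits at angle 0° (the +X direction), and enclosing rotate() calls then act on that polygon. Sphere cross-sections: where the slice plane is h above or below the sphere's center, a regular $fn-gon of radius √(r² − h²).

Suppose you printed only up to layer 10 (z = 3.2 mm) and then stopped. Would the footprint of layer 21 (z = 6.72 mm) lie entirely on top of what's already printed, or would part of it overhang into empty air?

Compare the two slices. At z = 3.2: the cylinder: section is a regular 24-gon, circumradius r=11 (area = (24/2)·11.000²·sin(360°/24) = 375.81 mm²); the r=8 sphere at (7.5, 6) contributes a regular 24-gon of circumradius √(8²−3.7²) = 7.093 (area = (24/2)·7.093²·sin(360°/24) = 156.25 mm²); Taking the first minus the rest: starting from the r=11 cylinder (375.81 mm²), the r=8 sphere at (7.5, 6) partially overlaps it — only the 85.54 mm² overlap (of its 156.25 mm²) is removed, clipping the outline — area = 290.27 mm². At z = 6.72: the r=11 cylinder gives a regular 24-gon of circumradius 11 (constant along its height) (area = (24/2)·11.000²·sin(360°/24) = 375.81 mm²); the sphere at (7.5, 6): section is a regular 24-gon, circumradius = √(r²−h²) = √(8²−7.22²) = 3.446 (area = (24/2)·3.446²·sin(360°/24) = 36.87 mm²); Taking the first minus the rest: starting from the r=11 cylinder (375.81 mm²), the r=8 sphere at (7.5, 6) partially overlaps it — only the 26.25 mm² overlap (of its 36.87 mm²) is removed, clipping the outline — area = 349.56 mm². Checking containment: at z = 6.72 the cross-section extends beyond the z = 3.2 cross-section by about 59.29 mm².

part overhangs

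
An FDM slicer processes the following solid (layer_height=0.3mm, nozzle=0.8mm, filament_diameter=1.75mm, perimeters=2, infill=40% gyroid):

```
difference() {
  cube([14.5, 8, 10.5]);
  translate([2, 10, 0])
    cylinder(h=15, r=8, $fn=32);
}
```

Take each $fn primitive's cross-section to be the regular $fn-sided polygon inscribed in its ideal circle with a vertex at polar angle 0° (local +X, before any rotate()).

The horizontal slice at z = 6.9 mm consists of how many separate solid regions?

At z = 6.9 mm: the cube (footprint 14.5×8) is included at this height; the r=8 cylinder at (2, 10) gives a regular 32-gon of circumradius 8 (constant along its height); Taking the first minus the rest: starting from the 14.5×8 cube, the r=8 cylinder at (2, 10) partially overlaps it — only the 45.94 mm² overlap (of its 199.77 mm²) is removed, clipping the outline — 1 connected region. The result has 1 disconnected region.

1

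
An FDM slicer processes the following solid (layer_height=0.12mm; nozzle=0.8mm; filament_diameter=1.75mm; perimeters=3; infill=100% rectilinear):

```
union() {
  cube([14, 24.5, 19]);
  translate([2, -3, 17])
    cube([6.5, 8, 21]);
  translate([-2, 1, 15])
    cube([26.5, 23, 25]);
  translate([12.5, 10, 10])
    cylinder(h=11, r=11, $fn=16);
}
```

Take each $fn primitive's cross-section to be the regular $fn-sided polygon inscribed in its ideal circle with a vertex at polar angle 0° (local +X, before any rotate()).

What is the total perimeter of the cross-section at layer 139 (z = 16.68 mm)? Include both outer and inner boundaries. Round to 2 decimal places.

101.57 mm

At z = 16.68 mm: the cube (footprint 14×24.5) is included at this height (perimeter 77.00 mm); the cube at (2, -3) is absent (z outside [17, 38]); the 26.5×23 cube at (-2, 1) contributes its full rectangle (perimeter 99.00 mm); the r=11 cylinder at (12.5, 10) contributes a regular 16-gon of circumradius 11 (perimeter = 2·16·11.000·sin(180°/16) = 68.67 mm); Taking the union: the regions partially overlap (shared area 683.80 mm²), so the edge portions inside another operand are dropped and the merged outline is re-measured after clipping — boundary = 101.57 mm. Overall, the cross-section is a single solid region. Total boundary length (outer) = 101.57 mm.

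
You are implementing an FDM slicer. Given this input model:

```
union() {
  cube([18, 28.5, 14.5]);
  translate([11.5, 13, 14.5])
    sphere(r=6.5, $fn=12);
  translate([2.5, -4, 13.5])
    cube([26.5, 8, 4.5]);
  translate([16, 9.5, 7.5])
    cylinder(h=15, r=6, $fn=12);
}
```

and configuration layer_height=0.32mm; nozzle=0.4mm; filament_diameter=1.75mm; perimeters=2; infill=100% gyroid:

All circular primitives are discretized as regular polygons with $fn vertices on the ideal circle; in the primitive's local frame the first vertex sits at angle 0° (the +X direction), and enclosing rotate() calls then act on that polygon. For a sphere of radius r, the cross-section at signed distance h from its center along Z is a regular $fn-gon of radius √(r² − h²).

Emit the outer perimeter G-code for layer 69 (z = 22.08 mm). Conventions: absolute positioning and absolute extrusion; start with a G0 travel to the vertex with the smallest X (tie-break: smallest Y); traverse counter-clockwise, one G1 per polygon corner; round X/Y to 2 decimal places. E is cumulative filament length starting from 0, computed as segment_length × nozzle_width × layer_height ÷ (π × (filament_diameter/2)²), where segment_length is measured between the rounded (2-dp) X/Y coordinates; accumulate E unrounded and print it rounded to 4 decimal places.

At z = 22.08 mm: the cube is not intersected at this z (z outside [0, 14.5]); the sphere at (11.5, 13) is absent (|z−center|=7.580 > r=6.5); the cube at (2.5, -4) is absent (z outside [13.5, 18]); the cylinder at (16, 9.5): section is a regular 12-gon, circumradius r=6; Combining (union): only the r=6 cylinder at (16, 9.5) is present, so the union is just that shape — 1 connected region. The outline is a single polygon with 12 vertices. Extrusion per mm of travel: 0.4 × 0.32 / (π × 0.875²) = 0.053216. Accumulating E over each segment gives final E = 1.9841.

G0 X10.00 Y9.50 Z22.08
G1 X10.80 Y6.50 E0.1652
G1 X13.00 Y4.30 E0.3308
G1 X16.00 Y3.50 E0.4960
G1 X19.00 Y4.30 E0.6613
G1 X21.20 Y6.50 E0.8268
G1 X22.00 Y9.50 E0.9921
G1 X21.20 Y12.50 E1.1573
G1 X19.00 Y14.70 E1.3228
G1 X16.00 Y15.50 E1.4881
G1 X13.00 Y14.70 E1.6533
G1 X10.80 Y12.50 E1.8189
G1 X10.00 Y9.50 E1.9841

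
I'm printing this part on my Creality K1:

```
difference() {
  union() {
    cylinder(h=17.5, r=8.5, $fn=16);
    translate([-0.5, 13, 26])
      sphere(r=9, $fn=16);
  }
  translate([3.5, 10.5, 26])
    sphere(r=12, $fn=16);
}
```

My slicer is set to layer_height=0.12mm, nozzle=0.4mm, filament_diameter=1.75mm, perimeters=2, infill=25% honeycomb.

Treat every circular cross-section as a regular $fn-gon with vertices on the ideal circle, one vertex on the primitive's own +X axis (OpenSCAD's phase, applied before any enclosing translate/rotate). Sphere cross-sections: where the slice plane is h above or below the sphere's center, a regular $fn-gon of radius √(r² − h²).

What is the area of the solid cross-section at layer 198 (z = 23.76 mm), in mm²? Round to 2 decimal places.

At z = 23.76 mm: the cylinder is not intersected at this z (z outside [0, 17.5]); the sphere at (-0.5, 13): section is a regular 16-gon, circumradius = √(r²−h²) = √(9²−2.24²) = 8.717 (area = (16/2)·8.717²·sin(360°/16) = 232.62 mm²); Combining (union): only the r=9 sphere at (-0.5, 13) is present, so the union is just that shape — area = 232.62 mm²; the r=12 sphere at (3.5, 10.5) slices to a regular 16-gon of circumradius 11.789 (√(r²−h²) with h=2.24 from center) (area = (16/2)·11.789²·sin(360°/16) = 425.49 mm²); Subtracting the remaining from the first: starting from that combined region (232.62 mm²), the r=12 sphere at (3.5, 10.5) partially overlaps it — only the 213.48 mm² overlap (of its 425.49 mm²) is removed, clipping the outline — area = 19.14 mm². Overall, the cross-section is a single solid region. Net area = 19.14 mm².

19.14 mm²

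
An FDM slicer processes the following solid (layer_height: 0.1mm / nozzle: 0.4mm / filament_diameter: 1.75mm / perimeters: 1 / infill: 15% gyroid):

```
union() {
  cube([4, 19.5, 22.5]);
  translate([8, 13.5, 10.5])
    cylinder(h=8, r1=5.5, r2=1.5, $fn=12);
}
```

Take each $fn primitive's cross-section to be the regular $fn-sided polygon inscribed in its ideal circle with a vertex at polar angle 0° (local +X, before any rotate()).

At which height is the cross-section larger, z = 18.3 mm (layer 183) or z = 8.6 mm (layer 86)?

Layer 183 (z = 18.3): the cube is present — its section is the full 4×19.5 rectangle (area 78.00 mm²); the cone at (8, 13.5) contributes a regular 12-gon of circumradius 1.600 (interpolated between r1=5.5 and r2=1.5 at t=0.975) (area = (12/2)·1.600²·sin(360°/12) = 7.68 mm²); Taking the union: the 2 present regions are separate (no shared area or edge), so areas and boundary lengths simply add and each stays a separate island — area = 85.68 mm². So its area = 85.68 mm². Layer 86 (z = 8.6): the 4×19.5 cube contributes its full rectangle (area 78.00 mm²); the cone at (8, 13.5) does not reach this height (z outside [10.5, 18.5]); Taking the union: only the 4×19.5 cube is present, so the union is just that shape — area = 78.00 mm². So its area = 78.00 mm². Layer 183 is larger (85.68 vs 78.00 mm²).

layer 183 (z = 18.3 mm)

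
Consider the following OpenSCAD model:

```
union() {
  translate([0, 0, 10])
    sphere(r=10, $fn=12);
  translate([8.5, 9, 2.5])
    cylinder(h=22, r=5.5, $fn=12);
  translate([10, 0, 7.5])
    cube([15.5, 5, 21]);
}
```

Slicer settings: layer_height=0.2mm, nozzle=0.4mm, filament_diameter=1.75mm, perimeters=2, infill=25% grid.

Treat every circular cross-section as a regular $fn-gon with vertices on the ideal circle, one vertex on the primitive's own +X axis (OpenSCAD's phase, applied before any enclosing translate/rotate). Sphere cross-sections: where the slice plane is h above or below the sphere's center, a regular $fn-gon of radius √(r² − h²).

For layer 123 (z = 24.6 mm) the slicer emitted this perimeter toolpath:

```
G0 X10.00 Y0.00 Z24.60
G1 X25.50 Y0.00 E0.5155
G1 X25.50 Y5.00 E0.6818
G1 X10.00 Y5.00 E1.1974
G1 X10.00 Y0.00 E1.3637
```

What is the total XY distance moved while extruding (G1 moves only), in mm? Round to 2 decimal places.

Sum the Euclidean lengths of each G1 segment: total = 41.00 mm.

41.00 mm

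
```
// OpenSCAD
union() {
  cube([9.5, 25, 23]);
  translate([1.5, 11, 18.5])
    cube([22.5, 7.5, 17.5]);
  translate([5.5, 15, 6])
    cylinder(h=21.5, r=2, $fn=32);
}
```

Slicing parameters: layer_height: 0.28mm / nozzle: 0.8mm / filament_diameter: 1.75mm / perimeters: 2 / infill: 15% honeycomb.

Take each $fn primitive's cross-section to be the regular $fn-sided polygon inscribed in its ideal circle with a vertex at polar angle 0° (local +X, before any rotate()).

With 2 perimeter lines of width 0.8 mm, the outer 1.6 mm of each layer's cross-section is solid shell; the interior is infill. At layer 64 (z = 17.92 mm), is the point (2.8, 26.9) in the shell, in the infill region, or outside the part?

outside

At z = 17.92 mm: the cube (footprint 9.5×25) is included at this height; the cube at (1.5, 11) is absent (z outside [18.5, 36]); the r=2 cylinder at (5.5, 15) contributes a regular 32-gon of circumradius 2; Taking the union: the r=2 cylinder at (5.5, 15) lies entirely inside the 9.5×25 cube, so the union is just the 9.5×25 cube — 1 connected region. Overall, the cross-section is a single solid region. The nearest boundary edge runs (0.00, 25.00)→(9.50, 25.00); distance from the point to it = 1.90 mm. The point is not inside any of the regions above, so it lies outside the cross-section (1.90 mm from the nearest boundary).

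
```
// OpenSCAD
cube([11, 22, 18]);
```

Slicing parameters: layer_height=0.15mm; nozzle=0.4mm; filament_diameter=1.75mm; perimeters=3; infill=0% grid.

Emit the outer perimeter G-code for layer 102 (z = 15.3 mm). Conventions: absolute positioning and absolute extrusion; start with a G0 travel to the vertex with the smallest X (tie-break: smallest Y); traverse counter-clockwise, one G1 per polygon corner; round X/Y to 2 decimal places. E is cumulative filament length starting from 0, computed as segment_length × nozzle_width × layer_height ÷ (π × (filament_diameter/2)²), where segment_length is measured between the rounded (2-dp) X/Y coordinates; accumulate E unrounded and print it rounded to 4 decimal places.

G0 X0.00 Y0.00 Z15.30
G1 X11.00 Y0.00 E0.2744
G1 X11.00 Y22.00 E0.8232
G1 X0.00 Y22.00 E1.0976
G1 X0.00 Y0.00 E1.6464

At z = 15.3 mm: the 11×22 cube contributes its full rectangle. The outline is a single polygon with 4 vertices. Extrusion per mm of travel: 0.4 × 0.15 / (π × 0.875²) = 0.024945. Accumulating E over each segment gives final E = 1.6464.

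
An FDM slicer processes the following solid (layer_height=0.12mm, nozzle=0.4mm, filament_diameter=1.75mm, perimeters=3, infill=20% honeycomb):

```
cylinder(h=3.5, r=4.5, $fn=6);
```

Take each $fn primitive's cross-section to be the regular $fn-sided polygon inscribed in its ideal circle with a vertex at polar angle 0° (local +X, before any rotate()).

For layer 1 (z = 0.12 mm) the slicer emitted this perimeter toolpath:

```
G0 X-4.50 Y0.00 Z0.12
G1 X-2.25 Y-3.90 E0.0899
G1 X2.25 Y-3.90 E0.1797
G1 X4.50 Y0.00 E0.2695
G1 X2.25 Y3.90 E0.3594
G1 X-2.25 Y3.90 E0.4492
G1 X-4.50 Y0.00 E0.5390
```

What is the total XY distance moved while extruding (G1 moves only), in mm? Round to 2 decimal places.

27.01 mm

Sum the Euclidean lengths of each G1 segment: total = 27.01 mm.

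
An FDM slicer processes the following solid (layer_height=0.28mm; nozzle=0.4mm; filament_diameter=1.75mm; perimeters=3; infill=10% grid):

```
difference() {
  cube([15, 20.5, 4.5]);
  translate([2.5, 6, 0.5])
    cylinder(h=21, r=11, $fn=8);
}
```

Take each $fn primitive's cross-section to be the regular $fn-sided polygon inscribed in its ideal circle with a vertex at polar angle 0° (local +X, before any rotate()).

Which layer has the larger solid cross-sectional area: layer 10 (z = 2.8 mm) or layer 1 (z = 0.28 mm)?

Layer 10 (z = 2.8): the cube is present — its section is the full 15×20.5 rectangle (area 307.50 mm²); the cylinder at (2.5, 6): section is a regular 8-gon, circumradius r=11 (area = (8/2)·11.000²·sin(360°/8) = 342.24 mm²); Subtracting the remaining from the first: starting from the 15×20.5 cube (307.50 mm²), the r=11 cylinder at (2.5, 6) partially overlaps it — only the 185.31 mm² overlap (of its 342.24 mm²) is removed, clipping the outline — area = 122.19 mm². So its area = 122.19 mm². Layer 1 (z = 0.28): the cube is present — its section is the full 15×20.5 rectangle (area 307.50 mm²); the cylinder at (2.5, 6) is not intersected at this z (z outside [0.5, 21.5]); After the difference (first − rest): none of the subtracted shapes is present at this height, so the 15×20.5 cube is unchanged — area = 307.50 mm². So its area = 307.50 mm². Layer 1 is larger (307.50 vs 122.19 mm²).

layer 1 (z = 0.28 mm)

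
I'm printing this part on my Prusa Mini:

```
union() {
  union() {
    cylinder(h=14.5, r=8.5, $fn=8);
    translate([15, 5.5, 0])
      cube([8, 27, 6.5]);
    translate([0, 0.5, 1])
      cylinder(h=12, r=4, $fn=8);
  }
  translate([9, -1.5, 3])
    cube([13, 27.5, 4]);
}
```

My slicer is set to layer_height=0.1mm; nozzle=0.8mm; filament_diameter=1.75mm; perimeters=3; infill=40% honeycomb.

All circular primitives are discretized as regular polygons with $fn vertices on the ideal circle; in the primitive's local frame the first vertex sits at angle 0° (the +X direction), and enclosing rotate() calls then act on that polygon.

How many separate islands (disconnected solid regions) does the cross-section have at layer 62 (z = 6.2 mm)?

At z = 6.2 mm: the cylinder: section is a regular 8-gon, circumradius r=8.5; the cube at (15, 5.5) (footprint 8×27) is included at this height; the r=4 cylinder at (0, 0.5) gives a regular 8-gon of circumradius 4 (constant along its height); Merging all regions: the regions partially overlap (shared area 45.25 mm²), so overlapping operands fuse into one piece — 2 connected regions; the 13×27.5 cube at (9, -1.5) contributes its full rectangle; Taking the union: the regions partially overlap (shared area 143.50 mm²), so overlapping operands fuse into one piece — 2 connected regions. Overall, the cross-section has 2 separate islands. Island count = 2.

2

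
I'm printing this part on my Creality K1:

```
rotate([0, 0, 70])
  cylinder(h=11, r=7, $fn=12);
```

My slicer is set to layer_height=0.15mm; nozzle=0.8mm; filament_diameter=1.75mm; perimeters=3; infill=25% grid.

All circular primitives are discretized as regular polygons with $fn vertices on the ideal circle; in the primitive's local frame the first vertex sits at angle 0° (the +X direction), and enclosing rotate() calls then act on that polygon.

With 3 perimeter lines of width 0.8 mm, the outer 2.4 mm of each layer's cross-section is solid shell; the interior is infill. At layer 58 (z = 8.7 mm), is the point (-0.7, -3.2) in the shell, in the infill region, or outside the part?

infill

At z = 8.7 mm: the cylinder: section is a regular 12-gon, circumradius r=7; (whole slice rotated 70° about Z — lengths, areas and connectivity unchanged). Overall, the cross-section is a single solid region. Undo the 70° rotation: the query point maps to (-3.246, -0.437) in the un-rotated model frame. The nearest boundary edge runs (-7.00, 0.00)→(-6.06, -3.50); distance from the point to it = 3.51 mm. The point is inside the cross-section and 3.51 mm from the nearest boundary — more than the 2.4 mm shell width (3 × 0.8), so it's in the infill interior.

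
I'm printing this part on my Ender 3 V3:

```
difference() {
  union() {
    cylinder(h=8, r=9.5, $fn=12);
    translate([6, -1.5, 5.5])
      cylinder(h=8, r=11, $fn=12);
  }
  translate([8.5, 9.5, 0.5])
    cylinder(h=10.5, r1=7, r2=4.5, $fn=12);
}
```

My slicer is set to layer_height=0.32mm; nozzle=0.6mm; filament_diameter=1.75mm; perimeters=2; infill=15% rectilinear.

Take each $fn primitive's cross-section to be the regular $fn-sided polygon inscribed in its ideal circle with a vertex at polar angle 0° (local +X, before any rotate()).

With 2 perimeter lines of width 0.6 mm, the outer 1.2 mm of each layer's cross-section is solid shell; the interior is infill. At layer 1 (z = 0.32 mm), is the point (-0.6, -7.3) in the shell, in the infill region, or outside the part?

At z = 0.32 mm: the r=9.5 cylinder contributes a regular 12-gon of circumradius 9.5; the cylinder at (6, -1.5) is absent (z outside [5.5, 13.5]); Merging all regions: only the r=9.5 cylinder is present, so the union is just that shape — 1 connected region; the cone at (8.5, 9.5) is absent (z outside [0.5, 11]); Subtracting the remaining from the first: none of the subtracted shapes is present at this height, so the result so far is unchanged — 1 connected region. Overall, the cross-section is a single solid region. The nearest boundary edge runs (-4.75, -8.23)→(-0.00, -9.50); distance from the point to it = 1.97 mm. The point is inside the cross-section and 1.97 mm from the nearest boundary — more than the 1.2 mm shell width (2 × 0.6), so it's in the infill interior.

infill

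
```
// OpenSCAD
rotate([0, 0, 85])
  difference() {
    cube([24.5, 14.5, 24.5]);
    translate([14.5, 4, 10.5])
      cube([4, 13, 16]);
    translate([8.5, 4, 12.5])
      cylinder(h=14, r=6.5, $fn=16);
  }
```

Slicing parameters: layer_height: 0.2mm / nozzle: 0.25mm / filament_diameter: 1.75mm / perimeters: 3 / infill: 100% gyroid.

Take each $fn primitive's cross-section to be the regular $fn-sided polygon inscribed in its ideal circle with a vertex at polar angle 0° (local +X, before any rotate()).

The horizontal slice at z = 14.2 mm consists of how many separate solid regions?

2

At z = 14.2 mm: the 24.5×14.5 cube contributes its full rectangle; the 4×13 cube at (14.5, 4) contributes its full rectangle; the r=6.5 cylinder at (8.5, 4) contributes a regular 16-gon of circumradius 6.5; Taking the first minus the rest: starting from the 24.5×14.5 cube, the 4×13 cube at (14.5, 4) partially overlaps it — only the 42.00 mm² overlap (of its 52.00 mm²) is removed, clipping the outline; the r=6.5 cylinder at (8.5, 4) partially overlaps it — only the 111.79 mm² overlap (of its 129.35 mm²) is removed, clipping the outline — 2 connected regions; (rotated 85° about Z; rotation is an isometry so areas/perimeters/island counts are preserved). The result has 2 disconnected regions.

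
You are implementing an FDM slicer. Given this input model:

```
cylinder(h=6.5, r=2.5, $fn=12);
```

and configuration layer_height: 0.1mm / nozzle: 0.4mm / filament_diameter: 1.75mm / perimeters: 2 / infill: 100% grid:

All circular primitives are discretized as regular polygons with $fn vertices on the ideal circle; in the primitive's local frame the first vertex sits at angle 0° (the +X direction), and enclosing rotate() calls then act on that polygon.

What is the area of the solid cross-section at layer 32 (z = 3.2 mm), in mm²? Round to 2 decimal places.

18.75 mm²

At z = 3.2 mm: the r=2.5 cylinder contributes a regular 12-gon of circumradius 2.5 (area = (12/2)·2.500²·sin(360°/12) = 18.75 mm²). Overall, the cross-section is a single solid region. Net area = 18.75 mm².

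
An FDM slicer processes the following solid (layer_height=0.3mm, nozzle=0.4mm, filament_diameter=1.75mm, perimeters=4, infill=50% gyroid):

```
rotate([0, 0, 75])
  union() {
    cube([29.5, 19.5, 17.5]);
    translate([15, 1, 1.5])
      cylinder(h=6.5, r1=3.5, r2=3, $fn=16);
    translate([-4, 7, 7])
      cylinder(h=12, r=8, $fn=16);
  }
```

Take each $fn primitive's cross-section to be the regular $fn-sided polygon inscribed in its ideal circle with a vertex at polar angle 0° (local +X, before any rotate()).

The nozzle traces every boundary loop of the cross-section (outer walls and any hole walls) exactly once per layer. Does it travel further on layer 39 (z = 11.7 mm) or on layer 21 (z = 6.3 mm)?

layer 39 (z = 11.7 mm)

Layer 39 (z = 11.7): the cube is present — its section is the full 29.5×19.5 rectangle (perimeter 98.00 mm); the cone at (15, 1) is absent (z outside [1.5, 8]); the cylinder at (-4, 7): section is a regular 16-gon, circumradius r=8 (perimeter = 2·16·8.000·sin(180°/16) = 49.94 mm); Taking the union: the regions partially overlap (shared area 37.56 mm²), so the edge portions inside another operand are dropped and the merged outline is re-measured after clipping — boundary = 117.94 mm; (whole slice rotated 75° about Z — lengths, areas and connectivity unchanged). So its perimeter = 117.94 mm. Layer 21 (z = 6.3): the 29.5×19.5 cube contributes its full rectangle (perimeter 98.00 mm); the cone at (15, 1) contributes a regular 16-gon of circumradius 3.131 (interpolated between r1=3.5 and r2=3 at t=0.738) (perimeter = 2·16·3.131·sin(180°/16) = 19.55 mm); the cylinder at (-4, 7) is absent (z outside [7, 19]); Combining (union): the regions partially overlap (shared area 21.07 mm²), so the edge portions inside another operand are dropped and the merged outline is re-measured after clipping — boundary = 99.87 mm; (rotated 75° about Z; rotation is an isometry so areas/perimeters/island counts are preserved). So its perimeter = 99.87 mm. Layer 39 is larger (117.94 vs 99.87 mm).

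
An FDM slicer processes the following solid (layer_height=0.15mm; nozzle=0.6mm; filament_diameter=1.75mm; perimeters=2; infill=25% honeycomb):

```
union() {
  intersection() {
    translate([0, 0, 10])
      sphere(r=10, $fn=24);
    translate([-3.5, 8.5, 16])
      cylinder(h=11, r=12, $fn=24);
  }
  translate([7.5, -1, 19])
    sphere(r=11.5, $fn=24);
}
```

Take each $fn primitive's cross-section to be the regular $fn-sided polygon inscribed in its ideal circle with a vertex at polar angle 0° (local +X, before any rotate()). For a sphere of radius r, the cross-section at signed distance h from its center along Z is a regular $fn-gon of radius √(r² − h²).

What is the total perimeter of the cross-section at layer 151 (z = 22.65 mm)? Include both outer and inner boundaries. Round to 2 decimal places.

68.33 mm

At z = 22.65 mm: the sphere is not intersected at this z (|z−center|=12.650 > r=10); the r=12 cylinder at (-3.5, 8.5) contributes a regular 24-gon of circumradius 12 (perimeter = 2·24·12.000·sin(180°/24) = 75.18 mm); Keeping only the common overlap: at least one operand is absent at this height, so nothing remains; the r=11.5 sphere at (7.5, -1) contributes a regular 24-gon of circumradius √(11.5²−3.65²) = 10.905 (perimeter = 2·24·10.905·sin(180°/24) = 68.33 mm); Merging all regions: only the r=11.5 sphere at (7.5, -1) is present, so the union is just that shape — boundary = 68.33 mm. Overall, the cross-section is a single solid region. Total boundary length (outer) = 68.33 mm.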